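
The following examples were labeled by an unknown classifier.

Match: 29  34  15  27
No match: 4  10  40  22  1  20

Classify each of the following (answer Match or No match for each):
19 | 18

Match, Match

Every 'Match' example satisfies: digit sum ≥ 5. None of the 'No match' examples do.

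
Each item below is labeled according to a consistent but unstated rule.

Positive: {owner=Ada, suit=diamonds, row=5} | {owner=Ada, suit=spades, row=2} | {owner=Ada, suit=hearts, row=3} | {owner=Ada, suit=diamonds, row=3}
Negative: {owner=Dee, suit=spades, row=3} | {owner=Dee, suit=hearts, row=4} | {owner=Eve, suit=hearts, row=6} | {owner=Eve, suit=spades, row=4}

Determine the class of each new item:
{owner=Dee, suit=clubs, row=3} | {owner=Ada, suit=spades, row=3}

Negative, Positive

Comparing the two groups points to one rule — owner is Ada.
{owner=Dee, suit=clubs, row=3}: owner is Dee — does not satisfy this, so Negative.
{owner=Ada, suit=spades, row=3}: owner is Ada — meets the rule, so Positive.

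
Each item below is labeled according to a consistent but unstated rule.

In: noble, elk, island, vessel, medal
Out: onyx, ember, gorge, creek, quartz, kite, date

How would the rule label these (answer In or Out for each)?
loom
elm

In, In

Looking at the examples, the only property every 'In' case has and every 'Out' case lacks is: contains 'l'.
In: loom, since has 'l'. In: elm, since has 'l'.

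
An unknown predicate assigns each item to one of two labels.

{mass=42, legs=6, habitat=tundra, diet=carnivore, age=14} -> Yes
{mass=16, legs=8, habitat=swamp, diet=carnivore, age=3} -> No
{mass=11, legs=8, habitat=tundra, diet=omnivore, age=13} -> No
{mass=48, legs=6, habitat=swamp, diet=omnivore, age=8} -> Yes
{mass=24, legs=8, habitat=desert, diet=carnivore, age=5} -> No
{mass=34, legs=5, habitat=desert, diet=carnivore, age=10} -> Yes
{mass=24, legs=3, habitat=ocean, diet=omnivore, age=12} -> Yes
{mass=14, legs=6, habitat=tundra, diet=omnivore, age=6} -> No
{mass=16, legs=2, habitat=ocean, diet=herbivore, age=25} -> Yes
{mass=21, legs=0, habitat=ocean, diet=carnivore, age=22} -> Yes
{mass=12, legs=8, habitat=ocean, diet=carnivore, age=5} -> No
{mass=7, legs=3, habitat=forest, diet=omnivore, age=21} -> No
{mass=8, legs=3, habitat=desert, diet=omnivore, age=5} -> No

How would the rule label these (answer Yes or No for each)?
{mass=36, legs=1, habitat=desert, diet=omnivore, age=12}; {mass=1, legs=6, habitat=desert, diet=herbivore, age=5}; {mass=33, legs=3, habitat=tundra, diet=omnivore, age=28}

Yes, No, Yes

The simplest hypothesis consistent with all the labels is: age ≥ 6 AND mass ≥ 16.
{mass=36, legs=1, habitat=desert, diet=omnivore, age=12} → age = 12, mass = 36 → Yes.
{mass=1, legs=6, habitat=desert, diet=herbivore, age=5} → age = 5, mass = 1 → No.
{mass=33, legs=3, habitat=tundra, diet=omnivore, age=28} → age = 28, mass = 33 → Yes.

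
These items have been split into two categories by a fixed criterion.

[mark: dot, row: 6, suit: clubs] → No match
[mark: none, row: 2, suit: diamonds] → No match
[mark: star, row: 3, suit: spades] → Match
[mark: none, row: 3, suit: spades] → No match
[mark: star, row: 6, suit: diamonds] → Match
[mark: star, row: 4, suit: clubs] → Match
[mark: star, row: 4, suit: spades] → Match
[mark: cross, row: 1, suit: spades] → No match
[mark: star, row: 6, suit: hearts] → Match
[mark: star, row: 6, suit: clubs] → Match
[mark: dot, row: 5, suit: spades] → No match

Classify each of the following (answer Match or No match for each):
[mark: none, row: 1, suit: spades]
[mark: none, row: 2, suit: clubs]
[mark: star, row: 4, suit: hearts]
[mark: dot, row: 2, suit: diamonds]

Comparing the two groups points to one rule — mark is star.
[mark: none, row: 1, suit: spades]: No match (mark is none). [mark: none, row: 2, suit: clubs]: No match (mark is none). [mark: star, row: 4, suit: hearts]: Match (mark is star). [mark: dot, row: 2, suit: diamonds]: No match (mark is dot).

No match, No match, Match, No match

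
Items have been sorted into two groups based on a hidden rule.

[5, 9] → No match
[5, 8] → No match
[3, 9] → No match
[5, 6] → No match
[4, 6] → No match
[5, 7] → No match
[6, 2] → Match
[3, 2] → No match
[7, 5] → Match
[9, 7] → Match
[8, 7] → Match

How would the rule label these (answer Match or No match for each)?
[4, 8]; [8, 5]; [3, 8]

No match, Match, No match

The classifier is using: first ≥ 6.
[4, 8]: first 4 — does not fit, so No match.
[8, 5]: first 8 — qualifies, so Match.
[3, 8]: first 3 — does not fit, so No match.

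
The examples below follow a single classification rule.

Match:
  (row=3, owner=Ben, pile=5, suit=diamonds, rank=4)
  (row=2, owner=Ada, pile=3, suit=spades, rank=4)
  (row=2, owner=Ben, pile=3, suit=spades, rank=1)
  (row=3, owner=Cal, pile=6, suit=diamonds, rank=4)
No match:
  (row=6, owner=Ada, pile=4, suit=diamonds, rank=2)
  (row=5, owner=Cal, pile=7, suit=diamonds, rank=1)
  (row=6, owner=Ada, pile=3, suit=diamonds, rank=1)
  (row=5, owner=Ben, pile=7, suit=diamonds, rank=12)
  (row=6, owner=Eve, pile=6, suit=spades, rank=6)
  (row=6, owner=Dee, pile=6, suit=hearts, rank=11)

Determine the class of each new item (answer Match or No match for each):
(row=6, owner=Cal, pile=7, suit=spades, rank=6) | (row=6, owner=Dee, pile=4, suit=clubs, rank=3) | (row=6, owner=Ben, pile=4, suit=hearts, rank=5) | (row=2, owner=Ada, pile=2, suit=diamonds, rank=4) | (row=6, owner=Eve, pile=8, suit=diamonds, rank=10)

The common property of the 'Match' items is: row ≤ 3. No 'No match' item has it.
(row=6, owner=Cal, pile=7, suit=spades, rank=6): row = 6 — does not pass, so No match. (row=6, owner=Dee, pile=4, suit=clubs, rank=3): row = 6 — does not pass, so No match. (row=6, owner=Ben, pile=4, suit=hearts, rank=5): row = 6 — does not pass, so No match. (row=2, owner=Ada, pile=2, suit=diamonds, rank=4): row = 2 — meets the rule, so Match. (row=6, owner=Eve, pile=8, suit=diamonds, rank=10): row = 6 — does not pass, so No match.

No match, No match, No match, Match, No match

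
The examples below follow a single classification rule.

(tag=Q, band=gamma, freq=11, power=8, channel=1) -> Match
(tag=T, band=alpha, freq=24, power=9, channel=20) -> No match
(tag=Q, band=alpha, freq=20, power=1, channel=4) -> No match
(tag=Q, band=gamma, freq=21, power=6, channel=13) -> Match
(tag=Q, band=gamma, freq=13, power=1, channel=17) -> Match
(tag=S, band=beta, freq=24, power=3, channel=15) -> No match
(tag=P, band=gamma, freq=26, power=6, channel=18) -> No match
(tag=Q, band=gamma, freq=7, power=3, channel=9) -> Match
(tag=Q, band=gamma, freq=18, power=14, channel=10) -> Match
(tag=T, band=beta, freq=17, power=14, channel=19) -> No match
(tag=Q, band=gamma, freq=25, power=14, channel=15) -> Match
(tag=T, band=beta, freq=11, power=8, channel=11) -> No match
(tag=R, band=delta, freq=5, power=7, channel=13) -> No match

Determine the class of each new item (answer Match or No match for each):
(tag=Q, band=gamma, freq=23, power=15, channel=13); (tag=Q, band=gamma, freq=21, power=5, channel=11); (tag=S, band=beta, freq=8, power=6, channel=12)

A rule that fits every label: tag is Q AND band is gamma — true of each 'Match' example, false of each 'No match' one.

Match, Match, No match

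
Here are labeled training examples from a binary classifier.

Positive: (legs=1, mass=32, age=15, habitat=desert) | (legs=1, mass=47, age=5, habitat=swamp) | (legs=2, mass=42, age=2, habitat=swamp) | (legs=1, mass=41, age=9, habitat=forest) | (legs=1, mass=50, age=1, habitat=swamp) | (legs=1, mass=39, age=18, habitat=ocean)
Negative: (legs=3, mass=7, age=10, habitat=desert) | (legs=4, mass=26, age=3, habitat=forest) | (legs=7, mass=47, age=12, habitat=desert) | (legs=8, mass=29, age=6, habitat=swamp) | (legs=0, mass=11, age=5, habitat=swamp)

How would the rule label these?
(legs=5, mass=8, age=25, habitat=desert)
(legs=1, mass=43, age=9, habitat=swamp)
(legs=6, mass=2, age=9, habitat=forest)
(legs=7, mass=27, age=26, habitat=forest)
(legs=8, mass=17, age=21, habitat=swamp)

The rule appears to be: legs ≥ 1 AND legs ≤ 2.

Negative, Positive, Negative, Negative, Negative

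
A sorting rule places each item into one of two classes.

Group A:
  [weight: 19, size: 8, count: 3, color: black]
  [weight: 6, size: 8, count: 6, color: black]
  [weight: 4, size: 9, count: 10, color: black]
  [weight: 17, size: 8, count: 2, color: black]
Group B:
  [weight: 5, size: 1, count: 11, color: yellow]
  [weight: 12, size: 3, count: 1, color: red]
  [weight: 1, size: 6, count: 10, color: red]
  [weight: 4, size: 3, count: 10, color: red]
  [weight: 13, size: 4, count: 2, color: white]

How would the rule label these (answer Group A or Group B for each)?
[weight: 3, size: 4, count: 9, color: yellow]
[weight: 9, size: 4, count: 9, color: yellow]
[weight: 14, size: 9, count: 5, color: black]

One predicate separates the groups cleanly: color is black.
[weight: 3, size: 4, count: 9, color: yellow]: color is yellow — lacks this property, so Group B. [weight: 9, size: 4, count: 9, color: yellow]: color is yellow — lacks this property, so Group B. [weight: 14, size: 9, count: 5, color: black]: color is black — satisfies this, so Group A.

Group B, Group B, Group A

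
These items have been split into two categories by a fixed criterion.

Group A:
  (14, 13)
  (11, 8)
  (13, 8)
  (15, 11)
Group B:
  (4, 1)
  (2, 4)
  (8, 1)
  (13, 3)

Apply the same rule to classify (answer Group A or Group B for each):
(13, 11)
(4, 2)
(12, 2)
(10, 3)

Group A, Group B, Group B, Group B

The classifier is using: sum ≥ 19.
(13, 11) → 13+11 = 24 → Group A. (4, 2) → 4+2 = 6 → Group B. (12, 2) → 12+2 = 14 → Group B. (10, 3) → 10+3 = 13 → Group B.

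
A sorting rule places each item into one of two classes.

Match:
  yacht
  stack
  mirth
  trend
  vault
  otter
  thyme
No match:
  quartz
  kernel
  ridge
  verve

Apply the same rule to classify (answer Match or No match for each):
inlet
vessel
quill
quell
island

Match, No match, No match, No match, No match

All 'Match' examples share one property — odd length AND contains 't' — and every 'No match' example lacks it.
inlet: length 5, has 't' — checks out, so Match.
vessel: length 6, no 't' — fails this test, so No match.
quill: length 5, no 't' — fails this test, so No match.
quell: length 5, no 't' — fails this test, so No match.
island: length 6, no 't' — fails this test, so No match.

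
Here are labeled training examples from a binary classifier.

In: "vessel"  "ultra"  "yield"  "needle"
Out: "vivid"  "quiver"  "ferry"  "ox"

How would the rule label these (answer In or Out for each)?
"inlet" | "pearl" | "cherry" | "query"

The common property of the 'In' items is: contains 'l'. No 'Out' item has it.

In, In, Out, Out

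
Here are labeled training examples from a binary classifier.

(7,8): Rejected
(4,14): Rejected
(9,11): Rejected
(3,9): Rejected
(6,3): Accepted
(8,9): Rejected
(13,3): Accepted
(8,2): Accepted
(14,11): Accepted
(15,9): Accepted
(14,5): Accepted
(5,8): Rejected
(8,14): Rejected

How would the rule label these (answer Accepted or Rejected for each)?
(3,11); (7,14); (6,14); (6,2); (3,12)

Rejected, Rejected, Rejected, Accepted, Rejected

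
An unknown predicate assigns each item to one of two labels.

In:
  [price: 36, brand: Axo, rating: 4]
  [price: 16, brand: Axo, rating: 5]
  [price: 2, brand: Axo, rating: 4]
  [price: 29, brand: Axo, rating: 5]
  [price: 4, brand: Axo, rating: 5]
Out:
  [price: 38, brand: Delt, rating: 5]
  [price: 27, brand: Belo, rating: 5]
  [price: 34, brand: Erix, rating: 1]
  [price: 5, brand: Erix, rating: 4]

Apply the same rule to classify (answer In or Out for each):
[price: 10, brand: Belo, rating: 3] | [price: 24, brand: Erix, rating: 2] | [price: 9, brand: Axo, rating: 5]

Out, Out, In

Checking candidate rules against both groups, what survives is: brand is Axo.
Out: [price: 10, brand: Belo, rating: 3], since brand is Belo.
Out: [price: 24, brand: Erix, rating: 2], since brand is Erix.
In: [price: 9, brand: Axo, rating: 5], since brand is Axo.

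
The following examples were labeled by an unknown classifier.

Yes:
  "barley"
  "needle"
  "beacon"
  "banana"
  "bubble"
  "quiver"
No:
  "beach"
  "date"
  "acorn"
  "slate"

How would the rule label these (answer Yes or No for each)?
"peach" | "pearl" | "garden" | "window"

No, No, Yes, Yes

The classifier is using: length 6.
"peach": No (length 5). "pearl": No (length 5). "garden": Yes (length 6). "window": Yes (length 6).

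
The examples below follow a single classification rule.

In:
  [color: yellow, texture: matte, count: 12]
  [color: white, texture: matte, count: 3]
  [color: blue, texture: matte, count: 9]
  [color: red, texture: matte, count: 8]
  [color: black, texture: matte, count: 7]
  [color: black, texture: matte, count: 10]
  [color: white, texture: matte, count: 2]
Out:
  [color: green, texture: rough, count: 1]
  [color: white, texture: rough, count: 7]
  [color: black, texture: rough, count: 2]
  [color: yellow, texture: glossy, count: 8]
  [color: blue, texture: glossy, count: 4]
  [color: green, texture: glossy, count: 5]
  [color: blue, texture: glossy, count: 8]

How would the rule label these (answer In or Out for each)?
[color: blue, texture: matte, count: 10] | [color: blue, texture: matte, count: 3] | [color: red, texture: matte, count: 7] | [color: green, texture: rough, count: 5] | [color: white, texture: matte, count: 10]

In, In, In, Out, In

Every 'In' example satisfies: texture is matte. None of the 'Out' examples do.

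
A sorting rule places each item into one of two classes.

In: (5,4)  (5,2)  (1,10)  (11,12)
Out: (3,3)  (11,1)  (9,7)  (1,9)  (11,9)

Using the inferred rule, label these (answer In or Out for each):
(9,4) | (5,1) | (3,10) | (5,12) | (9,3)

In, Out, In, In, Out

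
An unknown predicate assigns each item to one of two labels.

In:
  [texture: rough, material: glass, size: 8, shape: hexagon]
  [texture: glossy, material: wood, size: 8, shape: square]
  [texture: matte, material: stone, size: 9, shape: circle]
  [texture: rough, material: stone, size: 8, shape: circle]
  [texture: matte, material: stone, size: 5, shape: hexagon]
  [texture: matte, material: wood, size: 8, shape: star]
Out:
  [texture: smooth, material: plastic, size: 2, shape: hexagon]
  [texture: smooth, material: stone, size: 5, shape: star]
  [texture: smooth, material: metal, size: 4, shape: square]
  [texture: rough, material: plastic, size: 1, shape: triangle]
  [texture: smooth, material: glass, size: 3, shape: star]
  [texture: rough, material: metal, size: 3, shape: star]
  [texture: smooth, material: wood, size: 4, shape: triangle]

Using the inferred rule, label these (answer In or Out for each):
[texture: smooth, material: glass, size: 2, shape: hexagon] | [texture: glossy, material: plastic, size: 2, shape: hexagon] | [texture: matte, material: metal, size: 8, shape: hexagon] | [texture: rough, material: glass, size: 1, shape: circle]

Out, Out, In, Out

One predicate separates the groups cleanly: texture is matte OR size = 8.
[texture: smooth, material: glass, size: 2, shape: hexagon]: texture is smooth, size = 2, doesn't match → Out. [texture: glossy, material: plastic, size: 2, shape: hexagon]: texture is glossy, size = 2, doesn't match → Out. [texture: matte, material: metal, size: 8, shape: hexagon]: texture is matte, size = 8, satisfies this → In. [texture: rough, material: glass, size: 1, shape: circle]: texture is rough, size = 1, doesn't match → Out.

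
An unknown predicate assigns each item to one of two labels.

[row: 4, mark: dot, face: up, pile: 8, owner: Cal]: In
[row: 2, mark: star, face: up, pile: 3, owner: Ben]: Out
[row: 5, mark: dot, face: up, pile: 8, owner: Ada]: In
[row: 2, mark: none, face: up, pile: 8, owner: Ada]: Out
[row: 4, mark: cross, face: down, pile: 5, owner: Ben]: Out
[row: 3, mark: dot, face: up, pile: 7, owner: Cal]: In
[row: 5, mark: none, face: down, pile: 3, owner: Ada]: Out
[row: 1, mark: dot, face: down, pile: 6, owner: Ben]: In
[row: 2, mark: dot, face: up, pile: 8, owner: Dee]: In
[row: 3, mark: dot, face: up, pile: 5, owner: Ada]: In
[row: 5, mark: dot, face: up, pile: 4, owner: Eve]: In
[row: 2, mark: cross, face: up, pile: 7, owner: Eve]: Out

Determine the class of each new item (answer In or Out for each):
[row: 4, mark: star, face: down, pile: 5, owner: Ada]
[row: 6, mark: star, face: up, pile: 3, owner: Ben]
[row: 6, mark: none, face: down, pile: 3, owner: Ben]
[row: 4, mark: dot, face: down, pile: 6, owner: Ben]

Out, Out, Out, In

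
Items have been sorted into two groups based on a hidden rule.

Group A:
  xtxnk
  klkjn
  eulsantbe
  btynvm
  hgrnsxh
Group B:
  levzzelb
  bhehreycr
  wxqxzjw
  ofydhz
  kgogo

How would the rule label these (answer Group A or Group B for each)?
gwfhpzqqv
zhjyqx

Looking at the examples, the only property every 'Group A' case has and every 'Group B' case lacks is: contains 'n'.

Group B, Group B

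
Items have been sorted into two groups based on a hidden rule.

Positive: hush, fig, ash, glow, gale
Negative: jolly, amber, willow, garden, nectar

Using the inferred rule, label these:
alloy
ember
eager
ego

Rule: length ≤ 4. This holds for each 'Positive' example and fails for each 'Negative' one.
alloy: length 5, lacks this property → Negative.
ember: length 5, lacks this property → Negative.
eager: length 5, lacks this property → Negative.
ego: length 3, satisfies this → Positive.

Negative, Negative, Negative, Positive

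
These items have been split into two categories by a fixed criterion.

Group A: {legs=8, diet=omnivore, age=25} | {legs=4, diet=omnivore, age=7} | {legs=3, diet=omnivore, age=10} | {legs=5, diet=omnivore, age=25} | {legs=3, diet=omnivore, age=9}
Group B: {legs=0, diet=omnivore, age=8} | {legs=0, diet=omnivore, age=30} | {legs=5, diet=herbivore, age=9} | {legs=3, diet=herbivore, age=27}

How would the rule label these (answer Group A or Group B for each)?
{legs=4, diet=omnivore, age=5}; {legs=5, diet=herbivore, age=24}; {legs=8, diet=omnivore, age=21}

All 'Group A' examples share one property — diet is omnivore AND legs ≥ 3 — and every 'Group B' example lacks it.
{legs=4, diet=omnivore, age=5}: diet is omnivore, legs = 4 — meets the rule, so Group A.
{legs=5, diet=herbivore, age=24}: diet is herbivore, legs = 5 — lacks this property, so Group B.
{legs=8, diet=omnivore, age=21}: diet is omnivore, legs = 8 — meets the rule, so Group A.

Group A, Group B, Group A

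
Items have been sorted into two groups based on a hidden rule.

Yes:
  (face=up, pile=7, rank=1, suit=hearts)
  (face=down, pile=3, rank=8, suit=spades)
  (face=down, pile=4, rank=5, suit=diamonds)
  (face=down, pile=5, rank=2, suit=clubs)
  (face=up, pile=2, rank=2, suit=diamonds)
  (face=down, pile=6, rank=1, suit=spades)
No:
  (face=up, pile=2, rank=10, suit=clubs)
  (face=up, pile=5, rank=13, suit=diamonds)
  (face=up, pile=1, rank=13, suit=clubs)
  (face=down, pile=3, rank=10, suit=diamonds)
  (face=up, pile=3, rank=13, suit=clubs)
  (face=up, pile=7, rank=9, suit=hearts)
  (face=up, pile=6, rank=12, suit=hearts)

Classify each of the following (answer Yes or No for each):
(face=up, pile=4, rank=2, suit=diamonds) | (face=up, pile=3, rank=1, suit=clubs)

Yes, Yes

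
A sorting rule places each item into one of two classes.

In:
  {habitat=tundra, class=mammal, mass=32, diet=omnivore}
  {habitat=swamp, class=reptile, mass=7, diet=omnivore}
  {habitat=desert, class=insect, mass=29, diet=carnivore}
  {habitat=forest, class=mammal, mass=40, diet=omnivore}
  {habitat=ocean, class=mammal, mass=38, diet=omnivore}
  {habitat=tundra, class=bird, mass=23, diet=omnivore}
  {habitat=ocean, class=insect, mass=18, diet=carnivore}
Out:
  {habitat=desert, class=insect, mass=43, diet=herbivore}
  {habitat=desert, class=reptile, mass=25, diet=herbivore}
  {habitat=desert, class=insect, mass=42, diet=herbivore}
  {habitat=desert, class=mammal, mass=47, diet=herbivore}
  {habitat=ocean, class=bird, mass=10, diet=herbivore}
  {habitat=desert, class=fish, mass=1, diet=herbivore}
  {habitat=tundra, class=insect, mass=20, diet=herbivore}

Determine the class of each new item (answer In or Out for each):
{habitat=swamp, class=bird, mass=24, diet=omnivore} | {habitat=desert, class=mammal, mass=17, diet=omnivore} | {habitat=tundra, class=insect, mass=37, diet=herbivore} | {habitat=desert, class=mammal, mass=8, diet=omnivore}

In, In, Out, In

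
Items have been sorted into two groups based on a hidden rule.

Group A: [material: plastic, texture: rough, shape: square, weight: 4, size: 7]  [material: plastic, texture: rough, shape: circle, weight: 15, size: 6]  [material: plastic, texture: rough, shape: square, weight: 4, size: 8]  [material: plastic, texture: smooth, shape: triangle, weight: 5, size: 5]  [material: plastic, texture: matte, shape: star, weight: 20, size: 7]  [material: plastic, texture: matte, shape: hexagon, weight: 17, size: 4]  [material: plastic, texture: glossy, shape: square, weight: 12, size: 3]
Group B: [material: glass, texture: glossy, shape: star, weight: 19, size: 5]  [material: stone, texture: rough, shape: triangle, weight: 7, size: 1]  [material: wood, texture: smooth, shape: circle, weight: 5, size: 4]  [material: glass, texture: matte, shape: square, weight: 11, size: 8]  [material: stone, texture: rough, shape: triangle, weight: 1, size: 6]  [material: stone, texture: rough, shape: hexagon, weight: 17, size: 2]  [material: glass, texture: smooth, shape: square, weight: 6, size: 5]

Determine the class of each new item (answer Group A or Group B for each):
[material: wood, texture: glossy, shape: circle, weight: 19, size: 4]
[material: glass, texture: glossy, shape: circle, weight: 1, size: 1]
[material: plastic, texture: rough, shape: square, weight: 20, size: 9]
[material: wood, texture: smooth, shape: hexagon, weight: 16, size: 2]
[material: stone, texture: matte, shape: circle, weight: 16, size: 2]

Group B, Group B, Group A, Group B, Group B

The simplest hypothesis consistent with all the labels is: material is plastic.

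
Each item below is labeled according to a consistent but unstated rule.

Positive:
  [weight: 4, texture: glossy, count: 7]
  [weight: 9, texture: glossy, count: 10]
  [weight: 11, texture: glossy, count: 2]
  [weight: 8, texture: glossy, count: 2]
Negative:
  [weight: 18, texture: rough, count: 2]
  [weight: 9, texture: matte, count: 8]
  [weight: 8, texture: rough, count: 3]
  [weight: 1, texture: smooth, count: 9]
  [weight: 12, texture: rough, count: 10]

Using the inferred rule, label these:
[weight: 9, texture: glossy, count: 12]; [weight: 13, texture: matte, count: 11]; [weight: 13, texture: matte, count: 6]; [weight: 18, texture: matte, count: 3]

Positive, Negative, Negative, Negative

The classifier is using: texture is glossy.
[weight: 9, texture: glossy, count: 12]: texture is glossy — has this property, so Positive.
[weight: 13, texture: matte, count: 11]: texture is matte — does not satisfy this, so Negative.
[weight: 13, texture: matte, count: 6]: texture is matte — does not satisfy this, so Negative.
[weight: 18, texture: matte, count: 3]: texture is matte — does not satisfy this, so Negative.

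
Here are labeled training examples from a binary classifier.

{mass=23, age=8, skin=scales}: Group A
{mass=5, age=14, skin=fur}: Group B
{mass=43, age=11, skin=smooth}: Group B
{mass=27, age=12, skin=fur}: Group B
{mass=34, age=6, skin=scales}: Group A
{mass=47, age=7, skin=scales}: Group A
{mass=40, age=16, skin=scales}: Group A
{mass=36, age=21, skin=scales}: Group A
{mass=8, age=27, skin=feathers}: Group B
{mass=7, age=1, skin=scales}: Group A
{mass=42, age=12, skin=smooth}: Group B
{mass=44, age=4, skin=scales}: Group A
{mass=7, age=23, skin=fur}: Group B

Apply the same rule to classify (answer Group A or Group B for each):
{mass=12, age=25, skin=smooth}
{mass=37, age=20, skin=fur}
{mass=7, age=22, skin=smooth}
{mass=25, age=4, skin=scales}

The rule appears to be: skin is scales.
{mass=12, age=25, skin=smooth}: skin is smooth — doesn't match, so Group B. {mass=37, age=20, skin=fur}: skin is fur — doesn't match, so Group B. {mass=7, age=22, skin=smooth}: skin is smooth — doesn't match, so Group B. {mass=25, age=4, skin=scales}: skin is scales — matches, so Group A.

Group B, Group B, Group B, Group A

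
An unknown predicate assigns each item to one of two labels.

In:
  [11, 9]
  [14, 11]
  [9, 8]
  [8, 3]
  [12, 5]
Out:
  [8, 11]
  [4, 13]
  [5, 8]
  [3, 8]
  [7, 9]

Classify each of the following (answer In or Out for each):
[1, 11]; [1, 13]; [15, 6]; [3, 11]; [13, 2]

The rule appears to be: first > second.
[1, 11]: 1 < 11, does not satisfy this → Out.
[1, 13]: 1 < 13, does not satisfy this → Out.
[15, 6]: 15 > 6, meets the rule → In.
[3, 11]: 3 < 11, does not satisfy this → Out.
[13, 2]: 13 > 2, meets the rule → In.

Out, Out, In, Out, In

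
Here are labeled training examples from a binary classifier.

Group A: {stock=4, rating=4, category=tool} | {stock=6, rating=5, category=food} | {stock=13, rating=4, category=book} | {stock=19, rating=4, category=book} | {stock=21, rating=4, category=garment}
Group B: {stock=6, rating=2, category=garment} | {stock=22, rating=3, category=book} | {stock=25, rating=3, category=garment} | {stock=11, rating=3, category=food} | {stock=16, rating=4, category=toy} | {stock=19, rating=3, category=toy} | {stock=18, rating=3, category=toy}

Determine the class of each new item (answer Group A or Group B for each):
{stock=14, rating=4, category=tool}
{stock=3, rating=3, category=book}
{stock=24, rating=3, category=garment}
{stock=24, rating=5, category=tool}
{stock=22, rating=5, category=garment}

Group A, Group B, Group B, Group A, Group A

The classifier is using: rating ≥ 4 AND stock ≠ 16.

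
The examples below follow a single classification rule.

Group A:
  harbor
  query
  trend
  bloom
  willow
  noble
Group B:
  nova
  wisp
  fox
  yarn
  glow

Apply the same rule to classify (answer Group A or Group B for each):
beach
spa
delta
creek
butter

The common property of the 'Group A' items is: length ≥ 5. No 'Group B' item has it.
beach: length 5, fits → Group A.
spa: length 3, doesn't match → Group B.
delta: length 5, fits → Group A.
creek: length 5, fits → Group A.
butter: length 6, fits → Group A.

Group A, Group B, Group A, Group A, Group A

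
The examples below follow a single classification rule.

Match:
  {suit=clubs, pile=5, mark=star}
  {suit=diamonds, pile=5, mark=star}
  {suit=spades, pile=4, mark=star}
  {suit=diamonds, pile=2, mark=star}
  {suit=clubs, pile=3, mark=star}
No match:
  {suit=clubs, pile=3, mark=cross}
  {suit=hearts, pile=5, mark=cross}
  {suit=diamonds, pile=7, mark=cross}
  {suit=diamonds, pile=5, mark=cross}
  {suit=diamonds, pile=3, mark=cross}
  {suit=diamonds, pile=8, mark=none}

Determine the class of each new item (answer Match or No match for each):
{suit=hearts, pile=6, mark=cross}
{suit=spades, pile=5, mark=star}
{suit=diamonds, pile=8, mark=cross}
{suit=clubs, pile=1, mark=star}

No match, Match, No match, Match

All 'Match' examples share one property — mark is star — and every 'No match' example lacks it.
{suit=hearts, pile=6, mark=cross} → mark is cross → No match.
{suit=spades, pile=5, mark=star} → mark is star → Match.
{suit=diamonds, pile=8, mark=cross} → mark is cross → No match.
{suit=clubs, pile=1, mark=star} → mark is star → Match.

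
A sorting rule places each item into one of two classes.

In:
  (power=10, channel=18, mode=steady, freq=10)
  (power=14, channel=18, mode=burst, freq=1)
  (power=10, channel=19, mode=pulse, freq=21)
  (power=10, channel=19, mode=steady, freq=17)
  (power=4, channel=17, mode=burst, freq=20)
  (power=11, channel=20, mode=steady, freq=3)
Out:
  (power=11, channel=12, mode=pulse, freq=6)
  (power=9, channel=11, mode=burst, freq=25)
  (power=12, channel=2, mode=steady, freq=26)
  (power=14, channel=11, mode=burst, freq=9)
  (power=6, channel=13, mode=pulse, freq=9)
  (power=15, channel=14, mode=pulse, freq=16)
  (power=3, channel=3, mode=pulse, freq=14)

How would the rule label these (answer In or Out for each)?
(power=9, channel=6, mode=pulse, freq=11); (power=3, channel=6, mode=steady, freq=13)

Out, Out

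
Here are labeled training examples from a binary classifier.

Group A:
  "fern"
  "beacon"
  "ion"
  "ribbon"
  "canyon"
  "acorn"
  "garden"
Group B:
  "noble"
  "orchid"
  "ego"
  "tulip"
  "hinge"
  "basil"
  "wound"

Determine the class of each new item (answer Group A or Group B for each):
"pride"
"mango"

Group B, Group B

'Group A' ⟺ ends with 'n'.
"pride": ends with 'e', does not pass → Group B.
"mango": ends with 'o', does not pass → Group B.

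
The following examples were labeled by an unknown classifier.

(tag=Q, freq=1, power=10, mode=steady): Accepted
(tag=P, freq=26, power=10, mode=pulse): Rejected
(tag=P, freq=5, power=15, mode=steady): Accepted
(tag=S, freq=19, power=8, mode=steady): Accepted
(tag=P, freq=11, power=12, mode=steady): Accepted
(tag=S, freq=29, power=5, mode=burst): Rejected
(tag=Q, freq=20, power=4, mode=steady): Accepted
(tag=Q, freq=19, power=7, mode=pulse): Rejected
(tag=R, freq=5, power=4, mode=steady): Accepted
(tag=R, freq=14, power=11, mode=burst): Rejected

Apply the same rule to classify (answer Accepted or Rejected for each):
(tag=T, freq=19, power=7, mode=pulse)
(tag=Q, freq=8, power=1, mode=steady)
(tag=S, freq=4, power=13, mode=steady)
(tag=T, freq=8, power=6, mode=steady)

Rejected, Accepted, Accepted, Accepted

The pattern is that an item is 'Accepted' exactly when: mode is steady.
(tag=T, freq=19, power=7, mode=pulse): Rejected (mode is pulse).
(tag=Q, freq=8, power=1, mode=steady): Accepted (mode is steady).
(tag=S, freq=4, power=13, mode=steady): Accepted (mode is steady).
(tag=T, freq=8, power=6, mode=steady): Accepted (mode is steady).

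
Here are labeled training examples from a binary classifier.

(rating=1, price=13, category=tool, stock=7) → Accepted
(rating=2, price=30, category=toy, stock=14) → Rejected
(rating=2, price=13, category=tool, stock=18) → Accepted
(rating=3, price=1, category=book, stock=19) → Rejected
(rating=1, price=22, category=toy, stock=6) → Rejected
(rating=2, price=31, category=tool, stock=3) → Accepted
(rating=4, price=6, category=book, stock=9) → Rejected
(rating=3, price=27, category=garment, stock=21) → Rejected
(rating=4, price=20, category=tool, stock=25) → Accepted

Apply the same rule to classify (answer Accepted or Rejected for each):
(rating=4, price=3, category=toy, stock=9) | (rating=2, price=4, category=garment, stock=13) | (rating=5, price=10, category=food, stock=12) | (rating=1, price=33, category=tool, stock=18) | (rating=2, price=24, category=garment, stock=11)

Rule: category is tool. This holds for each 'Accepted' example and fails for each 'Rejected' one.
(rating=4, price=3, category=toy, stock=9) — category is toy, hence Rejected. (rating=2, price=4, category=garment, stock=13) — category is garment, hence Rejected. (rating=5, price=10, category=food, stock=12) — category is food, hence Rejected. (rating=1, price=33, category=tool, stock=18) — category is tool, hence Accepted. (rating=2, price=24, category=garment, stock=11) — category is garment, hence Rejected.

Rejected, Rejected, Rejected, Accepted, Rejected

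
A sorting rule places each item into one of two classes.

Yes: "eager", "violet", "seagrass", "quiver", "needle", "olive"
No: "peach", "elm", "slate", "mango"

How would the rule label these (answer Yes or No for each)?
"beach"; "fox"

No, No

A rule that fits every label: has ≥ 3 vowels — true of each 'Yes' example, false of each 'No' one.
"beach": 2 vowels — doesn't match, so No.
"fox": 1 vowel — doesn't match, so No.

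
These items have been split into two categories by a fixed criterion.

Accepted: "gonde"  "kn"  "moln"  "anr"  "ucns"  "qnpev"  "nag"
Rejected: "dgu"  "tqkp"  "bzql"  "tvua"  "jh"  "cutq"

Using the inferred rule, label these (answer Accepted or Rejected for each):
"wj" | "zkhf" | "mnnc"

The pattern is that an item is 'Accepted' exactly when: contains 'n'.
"wj": no 'n' — fails this test, so Rejected.
"zkhf": no 'n' — fails this test, so Rejected.
"mnnc": has 'n' — satisfies this, so Accepted.

Rejected, Rejected, Accepted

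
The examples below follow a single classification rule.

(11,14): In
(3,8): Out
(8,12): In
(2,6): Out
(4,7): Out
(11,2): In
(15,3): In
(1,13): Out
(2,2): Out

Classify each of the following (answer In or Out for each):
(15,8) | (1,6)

One predicate separates the groups cleanly: first ≥ 6.

In, Out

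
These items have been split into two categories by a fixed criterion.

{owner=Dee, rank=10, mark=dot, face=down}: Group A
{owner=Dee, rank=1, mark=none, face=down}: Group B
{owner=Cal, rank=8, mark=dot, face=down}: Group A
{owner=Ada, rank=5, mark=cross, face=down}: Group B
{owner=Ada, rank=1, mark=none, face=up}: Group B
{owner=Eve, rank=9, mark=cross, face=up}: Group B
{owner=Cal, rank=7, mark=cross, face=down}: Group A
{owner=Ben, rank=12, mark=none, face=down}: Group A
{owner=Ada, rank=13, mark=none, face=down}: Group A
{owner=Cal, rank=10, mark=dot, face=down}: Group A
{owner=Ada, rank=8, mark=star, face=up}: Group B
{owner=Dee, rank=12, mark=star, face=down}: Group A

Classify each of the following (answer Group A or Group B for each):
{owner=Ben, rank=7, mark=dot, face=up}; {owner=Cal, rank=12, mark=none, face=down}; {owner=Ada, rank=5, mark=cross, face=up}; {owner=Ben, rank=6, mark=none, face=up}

A rule that fits every label: face is down AND rank ≥ 7 — true of each 'Group A' example, false of each 'Group B' one.
Group B: {owner=Ben, rank=7, mark=dot, face=up}, since face is up, rank = 7. Group A: {owner=Cal, rank=12, mark=none, face=down}, since face is down, rank = 12. Group B: {owner=Ada, rank=5, mark=cross, face=up}, since face is up, rank = 5. Group B: {owner=Ben, rank=6, mark=none, face=up}, since face is up, rank = 6.

Group B, Group A, Group B, Group B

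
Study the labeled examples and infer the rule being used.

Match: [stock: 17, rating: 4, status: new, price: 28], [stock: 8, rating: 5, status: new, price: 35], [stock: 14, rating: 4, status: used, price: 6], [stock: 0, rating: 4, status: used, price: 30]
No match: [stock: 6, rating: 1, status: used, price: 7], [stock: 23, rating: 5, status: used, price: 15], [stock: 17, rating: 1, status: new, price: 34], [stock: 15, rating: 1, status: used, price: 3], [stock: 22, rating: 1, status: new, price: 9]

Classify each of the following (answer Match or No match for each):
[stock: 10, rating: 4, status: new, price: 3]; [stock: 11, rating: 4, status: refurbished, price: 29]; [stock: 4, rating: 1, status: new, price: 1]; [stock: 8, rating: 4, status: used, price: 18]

The rule appears to be: rating ≥ 4 AND stock ≤ 17.
[stock: 10, rating: 4, status: new, price: 3] → rating = 4, stock = 10 → Match. [stock: 11, rating: 4, status: refurbished, price: 29] → rating = 4, stock = 11 → Match. [stock: 4, rating: 1, status: new, price: 1] → rating = 1, stock = 4 → No match. [stock: 8, rating: 4, status: used, price: 18] → rating = 4, stock = 8 → Match.

Match, Match, No match, Match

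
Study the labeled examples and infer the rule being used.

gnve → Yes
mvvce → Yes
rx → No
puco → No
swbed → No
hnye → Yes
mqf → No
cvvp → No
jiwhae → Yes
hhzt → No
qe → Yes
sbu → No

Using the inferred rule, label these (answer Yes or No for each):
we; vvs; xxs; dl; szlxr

Yes, No, No, No, No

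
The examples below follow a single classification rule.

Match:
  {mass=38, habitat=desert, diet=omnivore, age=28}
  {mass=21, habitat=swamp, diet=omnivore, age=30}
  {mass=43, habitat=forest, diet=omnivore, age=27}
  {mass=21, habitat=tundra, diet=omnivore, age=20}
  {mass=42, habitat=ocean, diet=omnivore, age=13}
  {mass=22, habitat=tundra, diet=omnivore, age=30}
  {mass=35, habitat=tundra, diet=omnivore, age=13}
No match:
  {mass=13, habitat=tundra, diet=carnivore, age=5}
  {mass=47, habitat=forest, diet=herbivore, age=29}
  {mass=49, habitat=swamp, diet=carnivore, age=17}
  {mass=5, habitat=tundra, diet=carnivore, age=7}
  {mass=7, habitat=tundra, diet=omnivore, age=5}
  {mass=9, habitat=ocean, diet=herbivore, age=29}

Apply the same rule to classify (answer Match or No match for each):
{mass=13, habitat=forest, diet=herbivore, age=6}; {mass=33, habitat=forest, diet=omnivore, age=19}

The common property of the 'Match' items is: diet is omnivore AND age ≥ 7. No 'No match' item has it.

No match, Match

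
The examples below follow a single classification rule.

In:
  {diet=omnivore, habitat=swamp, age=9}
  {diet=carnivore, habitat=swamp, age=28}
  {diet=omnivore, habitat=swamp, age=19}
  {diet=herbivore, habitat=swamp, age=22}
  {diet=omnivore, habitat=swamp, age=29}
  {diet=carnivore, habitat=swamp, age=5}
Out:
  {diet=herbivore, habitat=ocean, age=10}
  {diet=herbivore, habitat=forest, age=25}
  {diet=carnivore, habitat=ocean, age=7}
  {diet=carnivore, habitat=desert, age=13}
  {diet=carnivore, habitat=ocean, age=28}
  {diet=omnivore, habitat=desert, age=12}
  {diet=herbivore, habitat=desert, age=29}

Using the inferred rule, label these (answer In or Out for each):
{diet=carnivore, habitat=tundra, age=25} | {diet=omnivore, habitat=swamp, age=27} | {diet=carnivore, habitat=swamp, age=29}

Out, In, In

All 'In' examples share one property — habitat is swamp — and every 'Out' example lacks it.
{diet=carnivore, habitat=tundra, age=25} → habitat is tundra → Out.
{diet=omnivore, habitat=swamp, age=27} → habitat is swamp → In.
{diet=carnivore, habitat=swamp, age=29} → habitat is swamp → In.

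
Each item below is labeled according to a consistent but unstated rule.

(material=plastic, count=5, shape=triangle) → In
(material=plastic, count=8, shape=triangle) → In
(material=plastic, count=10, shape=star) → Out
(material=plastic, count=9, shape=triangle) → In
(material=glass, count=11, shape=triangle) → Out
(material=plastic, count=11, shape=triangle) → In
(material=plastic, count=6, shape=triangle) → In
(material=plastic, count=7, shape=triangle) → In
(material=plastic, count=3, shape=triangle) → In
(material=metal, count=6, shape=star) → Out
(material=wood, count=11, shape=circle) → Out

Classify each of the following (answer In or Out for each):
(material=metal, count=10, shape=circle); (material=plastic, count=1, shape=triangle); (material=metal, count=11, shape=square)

The distinguishing property — shape is triangle AND material is plastic — holds for all the 'In' cases and none of the 'Out' cases.

Out, In, Out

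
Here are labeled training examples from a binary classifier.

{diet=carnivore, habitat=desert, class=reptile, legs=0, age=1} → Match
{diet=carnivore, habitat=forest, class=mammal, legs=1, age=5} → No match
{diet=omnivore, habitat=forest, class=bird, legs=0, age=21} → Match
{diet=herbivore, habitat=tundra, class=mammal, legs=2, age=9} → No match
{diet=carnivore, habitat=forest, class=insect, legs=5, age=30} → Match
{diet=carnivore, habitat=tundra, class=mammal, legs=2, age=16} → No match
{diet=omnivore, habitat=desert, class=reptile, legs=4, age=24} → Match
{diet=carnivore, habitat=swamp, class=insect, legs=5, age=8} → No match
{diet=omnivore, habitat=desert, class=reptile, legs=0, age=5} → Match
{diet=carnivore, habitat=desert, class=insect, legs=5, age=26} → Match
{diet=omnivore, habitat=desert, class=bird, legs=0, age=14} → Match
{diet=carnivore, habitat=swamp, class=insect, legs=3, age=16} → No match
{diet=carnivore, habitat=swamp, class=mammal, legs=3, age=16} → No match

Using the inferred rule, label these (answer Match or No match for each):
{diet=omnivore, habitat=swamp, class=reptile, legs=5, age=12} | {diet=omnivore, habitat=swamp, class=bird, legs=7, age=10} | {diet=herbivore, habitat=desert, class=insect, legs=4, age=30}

No match, No match, Match

The distinguishing property — habitat is desert OR age ≥ 21 — holds for all the 'Match' cases and none of the 'No match' cases.
{diet=omnivore, habitat=swamp, class=reptile, legs=5, age=12}: No match (habitat is swamp, age = 12).
{diet=omnivore, habitat=swamp, class=bird, legs=7, age=10}: No match (habitat is swamp, age = 10).
{diet=herbivore, habitat=desert, class=insect, legs=4, age=30}: Match (habitat is desert, age = 30).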